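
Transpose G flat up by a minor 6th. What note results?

Ebb

A sixth above G lands on the letter E.
A minor sixth spans 8 semitones, so Gb moves to pitch class 2. On the letter E that is Ebb.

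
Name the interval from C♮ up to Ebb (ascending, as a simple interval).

The letter names run C→E, a span of 2 letter steps, so the interval is some kind of third.
C to Ebb is 2 semitones. A major third is 4, so 2 makes it diminished.

diminished third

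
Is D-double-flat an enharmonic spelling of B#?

Dbb is pitch class 0; B# is pitch class 0.
All spellings map to pitch class 0, so they are enharmonically equivalent.

Yes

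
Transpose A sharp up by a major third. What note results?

C##

A third above A lands on the letter C.
A major third spans 4 semitones, so A# moves to pitch class 2. On the letter C that is C##.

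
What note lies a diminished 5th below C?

F#

A fifth below C lands on the letter F.
A diminished fifth spans 6 semitones, so C moves to pitch class 6. On the letter F that is F#.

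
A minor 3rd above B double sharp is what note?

D##

A third above B lands on the letter D.
A minor third spans 3 semitones, so B## moves to pitch class 4. On the letter D that is D##.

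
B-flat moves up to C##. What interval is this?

doubly augmented second

The letter names run B→C, a span of 1 letter step, so the interval is some kind of second.
Bb to C## is 4 semitones. A major second is 2, so 4 makes it doubly augmented.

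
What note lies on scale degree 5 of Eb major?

Bb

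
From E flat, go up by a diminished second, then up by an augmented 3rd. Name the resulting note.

A diminished second up from Eb is Fbb (letter F, 0 semitones up).
An augmented third up from Fbb is Ab (letter A, 5 semitones up).

Ab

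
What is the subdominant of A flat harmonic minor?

Db

The Ab harmonic minor scale runs Ab Bb Cb Db Eb Fb G.
Degree 4 is Db.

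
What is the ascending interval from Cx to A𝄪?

The letter names run C→A, a span of 5 letter steps, so the interval is some kind of sixth.
C## to A## is 9 semitones. A major sixth is 9, so 9 makes it major.

major sixth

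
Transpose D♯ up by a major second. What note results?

E#

D up a major second is E, so the target letter is E.
From D#, a major second is 2 semitones up: E#.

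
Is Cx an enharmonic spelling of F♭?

No

Two spellings are enharmonically equivalent only if they share a pitch class.
Here C## → 2, Fb → 4; 2 ≠ 4, so they are not.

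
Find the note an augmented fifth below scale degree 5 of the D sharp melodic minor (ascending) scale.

D

Scale degree 5 of D# melodic minor (ascending) is A#.
An augmented fifth (8 semitones) below A# lands on the letter D, giving D.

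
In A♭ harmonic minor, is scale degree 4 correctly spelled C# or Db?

Db

Each scale degree takes a distinct letter name. Degree 4 of a scale on A must use the letter D.
Db and C# are enharmonically the same pitch, but only Db uses the letter D, so it is the correct spelling here.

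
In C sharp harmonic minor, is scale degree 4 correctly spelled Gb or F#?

F#

Each scale degree takes a distinct letter name. Degree 4 of a scale on C must use the letter F.
F# and Gb are enharmonically the same pitch, but only F# uses the letter F, so it is the correct spelling here.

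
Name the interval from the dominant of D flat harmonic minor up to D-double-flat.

The dominant of Db harmonic minor is Ab.
Ab up to Dbb: letters A→D make it a fourth; 4 semitones makes it diminished.

diminished fourth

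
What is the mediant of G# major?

B#

The G# major scale runs G# A# B# C# D# E# F##.
Degree 3 is B#.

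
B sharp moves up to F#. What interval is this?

diminished fifth

Counting letters B–C–D–E–F gives a fifth.
B#→F# = 6 semitones, 1 narrower than the perfect fifth (7), so diminished.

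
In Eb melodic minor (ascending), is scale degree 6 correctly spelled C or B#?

Each scale degree takes a distinct letter name. Degree 6 of a scale on E must use the letter C.
C and B# are enharmonically the same pitch, but only C uses the letter C, so it is the correct spelling here.

C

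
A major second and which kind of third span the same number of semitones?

diminished

A major second spans 2 semitones.
A third spanning 2 semitones is diminished (the major third is 4).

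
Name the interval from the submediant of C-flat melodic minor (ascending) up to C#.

augmented third

The submediant of Cb melodic minor (ascending) is Ab.
Ab up to C#: letters A→C make it a third; 5 semitones makes it augmented.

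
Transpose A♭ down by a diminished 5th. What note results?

D

A down a perfect fifth is D, so the target letter is D.
From Ab, a diminished fifth is 6 semitones down: D.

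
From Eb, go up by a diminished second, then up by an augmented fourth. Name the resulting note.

A diminished second up from Eb is Fbb (letter F, 0 semitones up).
An augmented fourth up from Fbb is Bbb (letter B, 6 semitones up).

Bbb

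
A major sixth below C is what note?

C down a major sixth is Eb, so the target letter is E.
From C, a major sixth is 9 semitones down: Eb.

Eb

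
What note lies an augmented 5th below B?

Eb

B down a perfect fifth is E, so the target letter is E.
From B, an augmented fifth is 8 semitones down: Eb.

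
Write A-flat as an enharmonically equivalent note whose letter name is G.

G#

Ab is pitch class 8. The letter G alone is pitch class 7.
To reach pitch class 8 from G requires an offset of +1 semitone, i.e. sharp: G#.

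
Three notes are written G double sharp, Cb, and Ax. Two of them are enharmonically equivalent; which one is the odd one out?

In 12-tone equal temperament, enharmonic equivalents share a pitch class. G## is pitch class 9; Cb is pitch class 11; A## is pitch class 11.
Cb and A## share pitch class 11, while G## is pitch class 9.

G##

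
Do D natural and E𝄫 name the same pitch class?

D is pitch class 2; Ebb is pitch class 2.
All spellings map to pitch class 2, so they are enharmonically equivalent.

Yes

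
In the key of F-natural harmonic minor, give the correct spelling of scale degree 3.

Ab

The F harmonic minor scale runs F G Ab Bb C Db E.
Degree 3 is Ab.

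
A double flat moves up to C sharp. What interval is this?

Counting letters A–B–C gives a third.
Abb→C# = 6 semitones, 2 wider than the major third (4), so doubly augmented.

doubly augmented third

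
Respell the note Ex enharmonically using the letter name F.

Plain F sits 1 semitone below E##, so on the letter F the same pitch needs a sharp: F#.

F#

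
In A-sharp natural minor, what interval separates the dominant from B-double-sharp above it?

augmented fifth

The dominant of A# natural minor is E#.
E# up to B##: letters E→B make it a fifth; 8 semitones makes it augmented.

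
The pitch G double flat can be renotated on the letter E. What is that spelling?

E#

Plain E sits 1 semitone below Gbb, so on the letter E the same pitch needs a sharp: E#.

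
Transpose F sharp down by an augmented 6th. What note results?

Ab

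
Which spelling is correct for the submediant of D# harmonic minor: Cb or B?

B

Each scale degree takes a distinct letter name. Degree 6 of a scale on D must use the letter B.
B and Cb are enharmonically the same pitch, but only B uses the letter B, so it is the correct spelling here.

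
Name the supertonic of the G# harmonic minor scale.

A#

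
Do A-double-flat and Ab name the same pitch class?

Two spellings are enharmonically equivalent only if they share a pitch class.
Here Abb → 7, Ab → 8; 7 ≠ 8, so they are not.

No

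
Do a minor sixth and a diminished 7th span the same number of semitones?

A minor sixth spans 8 semitones; a diminished seventh spans 9.
The spans differ, so they are not enharmonic equivalents.

No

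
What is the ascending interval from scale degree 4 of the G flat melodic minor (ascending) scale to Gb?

Scale degree 4 of Gb melodic minor (ascending) is Cb.
Cb up to Gb: letters C→G make it a fifth; 7 semitones makes it perfect.

perfect fifth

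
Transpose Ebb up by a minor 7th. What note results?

Dbb

E up a major seventh is D#, so the target letter is D.
From Ebb, a minor seventh is 10 semitones up: Dbb.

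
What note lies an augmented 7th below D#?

Eb

D down a major seventh is Eb, so the target letter is E.
From D#, an augmented seventh is 12 semitones down: Eb.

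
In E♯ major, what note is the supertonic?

F##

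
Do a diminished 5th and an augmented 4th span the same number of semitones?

A diminished fifth spans 6 semitones; an augmented fourth spans 6.
They are enharmonically equivalent.

Yes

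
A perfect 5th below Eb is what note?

Ab

A fifth below E lands on the letter A.
A perfect fifth spans 7 semitones, so Eb moves to pitch class 8. On the letter A that is Ab.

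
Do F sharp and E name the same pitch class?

No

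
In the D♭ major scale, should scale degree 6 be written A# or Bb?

Each scale degree takes a distinct letter name. Degree 6 of a scale on D must use the letter B.
Bb and A# are enharmonically the same pitch, but only Bb uses the letter B, so it is the correct spelling here.

Bb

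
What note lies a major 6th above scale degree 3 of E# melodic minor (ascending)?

E#

Scale degree 3 of E# melodic minor (ascending) is G#.
A major sixth (9 semitones) above G# lands on the letter E, giving E#.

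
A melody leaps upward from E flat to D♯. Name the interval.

augmented seventh

The letter names run E→D, a span of 6 letter steps, so the interval is some kind of seventh.
Eb to D# is 12 semitones. A major seventh is 11, so 12 makes it augmented.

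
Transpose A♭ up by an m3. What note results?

A up a major third is C#, so the target letter is C.
From Ab, a minor third is 3 semitones up: Cb.

Cb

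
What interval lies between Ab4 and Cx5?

doubly augmented third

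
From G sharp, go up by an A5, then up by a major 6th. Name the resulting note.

An augmented fifth up from G# is D## (letter D, 8 semitones up).
A major sixth up from D## is B## (letter B, 9 semitones up).

B##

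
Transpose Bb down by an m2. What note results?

A

A second below B lands on the letter A.
A minor second spans 1 semitone, so Bb moves to pitch class 9. On the letter A that is A.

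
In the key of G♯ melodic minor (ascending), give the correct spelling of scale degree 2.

Degree 2 takes the letter 1 step above G, which is A.
In melodic minor (ascending), degree 2 sits 2 semitones above the tonic. G# + 2 semitones is pitch class 10, spelled on A as A#.

A#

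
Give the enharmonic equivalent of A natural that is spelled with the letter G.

G##

Plain G sits 2 semitones below A, so on the letter G the same pitch needs a double sharp: G##.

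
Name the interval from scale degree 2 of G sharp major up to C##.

major third

Scale degree 2 of G# major is A#.
A# up to C##: letters A→C make it a third; 4 semitones makes it major.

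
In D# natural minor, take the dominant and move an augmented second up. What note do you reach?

B##

The dominant of D# natural minor is A#.
An augmented second (3 semitones) above A# lands on the letter B, giving B##.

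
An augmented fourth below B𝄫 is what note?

B down a perfect fourth is F#, so the target letter is F.
From Bbb, an augmented fourth is 6 semitones down: Fbb.

Fbb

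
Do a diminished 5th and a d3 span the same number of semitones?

No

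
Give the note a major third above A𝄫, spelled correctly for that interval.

A up a major third is C#, so the target letter is C.
From Abb, a major third is 4 semitones up: Cb.

Cb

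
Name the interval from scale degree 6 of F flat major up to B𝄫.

Scale degree 6 of Fb major is Db.
Db up to Bbb: letters D→B make it a sixth; 8 semitones makes it minor.

minor sixth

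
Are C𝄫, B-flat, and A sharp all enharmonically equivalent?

Yes

Cbb = pitch class 10 and Bb = pitch class 10 and A# = pitch class 10 — the same pitch class, so they are enharmonic equivalents.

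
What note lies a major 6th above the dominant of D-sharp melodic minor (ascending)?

F##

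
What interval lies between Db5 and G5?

The letter names run D→G, a span of 3 letter steps, so the interval is some kind of fourth.
Db to G is 6 semitones. A perfect fourth is 5, so 6 makes it augmented.

augmented fourth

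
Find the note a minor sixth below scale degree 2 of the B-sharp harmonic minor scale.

E##

Scale degree 2 of B# harmonic minor is C##.
A minor sixth (8 semitones) below C## lands on the letter E, giving E##.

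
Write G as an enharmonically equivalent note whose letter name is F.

G is pitch class 7. The letter F alone is pitch class 5.
To reach pitch class 7 from F requires an offset of +2 semitones, i.e. double sharp: F##.

F##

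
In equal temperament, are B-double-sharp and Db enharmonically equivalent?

Yes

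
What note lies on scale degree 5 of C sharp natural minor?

Degree 5 takes the letter 4 steps above C, which is G.
In natural minor, degree 5 sits 7 semitones above the tonic. C# + 7 semitones is pitch class 8, spelled on G as G#.

G#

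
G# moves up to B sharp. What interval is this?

The letter names run G→B, a span of 2 letter steps, so the interval is some kind of third.
G# to B# is 4 semitones. A major third is 4, so 4 makes it major.

major third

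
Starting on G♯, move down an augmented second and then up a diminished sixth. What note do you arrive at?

Dbb

An augmented second down from G# is F (letter F, 3 semitones down).
A diminished sixth up from F is Dbb (letter D, 7 semitones up).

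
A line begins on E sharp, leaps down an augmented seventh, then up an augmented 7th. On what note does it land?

E#

An augmented seventh down from E# is F (letter F, 12 semitones down).
An augmented seventh up from F is E# (letter E, 12 semitones up).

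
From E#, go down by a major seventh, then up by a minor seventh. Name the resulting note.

E

A major seventh down from E# is F# (letter F, 11 semitones down).
A minor seventh up from F# is E (letter E, 10 semitones up).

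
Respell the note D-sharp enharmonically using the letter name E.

Plain E sits 1 semitone above D#, so on the letter E the same pitch needs a flat: Eb.

Eb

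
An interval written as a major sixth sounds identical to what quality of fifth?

doubly augmented

A major sixth spans 9 semitones.
A fifth spanning 9 semitones is doubly augmented (the perfect fifth is 7).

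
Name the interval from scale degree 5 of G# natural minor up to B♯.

Scale degree 5 of G# natural minor is D#.
D# up to B#: letters D→B make it a sixth; 9 semitones makes it major.

major sixth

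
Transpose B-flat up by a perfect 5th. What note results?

B up a perfect fifth is F#, so the target letter is F.
From Bb, a perfect fifth is 7 semitones up: F.

F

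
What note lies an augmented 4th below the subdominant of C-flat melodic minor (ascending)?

The subdominant of Cb melodic minor (ascending) is Fb.
An augmented fourth (6 semitones) below Fb lands on the letter C, giving Cbb.

Cbb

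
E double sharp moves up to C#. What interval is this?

The letter names run E→C, a span of 5 letter steps, so the interval is some kind of sixth.
E## to C# is 7 semitones. A major sixth is 9, so 7 makes it diminished.

diminished sixth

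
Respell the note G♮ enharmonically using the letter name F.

G is pitch class 7. The letter F alone is pitch class 5.
To reach pitch class 7 from F requires an offset of +2 semitones, i.e. double sharp: F##.

F##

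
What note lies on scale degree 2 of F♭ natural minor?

Gb

The Fb natural minor scale runs Fb Gb Abb Bbb Cb Dbb Ebb.
Degree 2 is Gb.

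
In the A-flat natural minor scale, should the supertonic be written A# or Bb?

Bb

Each scale degree takes a distinct letter name. Degree 2 of a scale on A must use the letter B.
Bb and A# are enharmonically the same pitch, but only Bb uses the letter B, so it is the correct spelling here.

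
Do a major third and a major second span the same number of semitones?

No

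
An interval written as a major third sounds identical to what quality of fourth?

diminished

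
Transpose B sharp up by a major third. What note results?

B up a major third is D#, so the target letter is D.
From B#, a major third is 4 semitones up: D##.

D##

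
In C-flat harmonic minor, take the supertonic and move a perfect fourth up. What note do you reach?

Gb

The supertonic of Cb harmonic minor is Db.
A perfect fourth (5 semitones) above Db lands on the letter G, giving Gb.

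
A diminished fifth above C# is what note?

G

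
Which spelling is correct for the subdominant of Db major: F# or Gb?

Each scale degree takes a distinct letter name. Degree 4 of a scale on D must use the letter G.
Gb and F# are enharmonically the same pitch, but only Gb uses the letter G, so it is the correct spelling here.

Gb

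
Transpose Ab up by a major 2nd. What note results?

Bb

A up a major second is B, so the target letter is B.
From Ab, a major second is 2 semitones up: Bb.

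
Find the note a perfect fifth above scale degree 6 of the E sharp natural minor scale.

Scale degree 6 of E# natural minor is C#.
A perfect fifth (7 semitones) above C# lands on the letter G, giving G#.

G#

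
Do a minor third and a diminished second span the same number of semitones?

No

A minor third spans 3 semitones; a diminished second spans 0.
The spans differ, so they are not enharmonic equivalents.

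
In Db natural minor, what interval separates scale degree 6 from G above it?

Scale degree 6 of Db natural minor is Bbb.
Bbb up to G: letters B→G make it a sixth; 10 semitones makes it augmented.

augmented sixth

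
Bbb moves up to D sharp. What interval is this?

doubly augmented third

Counting letters B–C–D gives a third.
Bbb→D# = 6 semitones, 2 wider than the major third (4), so doubly augmented.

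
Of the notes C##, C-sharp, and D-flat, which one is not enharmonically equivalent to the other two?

C##

In 12-tone equal temperament, enharmonic equivalents share a pitch class. C## is pitch class 2; C# is pitch class 1; Db is pitch class 1.
C# and Db share pitch class 1, while C## is pitch class 2.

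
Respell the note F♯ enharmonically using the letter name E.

E##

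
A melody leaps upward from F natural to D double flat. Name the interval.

diminished sixth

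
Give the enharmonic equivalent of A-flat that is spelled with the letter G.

G#

Plain G sits 1 semitone below Ab, so on the letter G the same pitch needs a sharp: G#.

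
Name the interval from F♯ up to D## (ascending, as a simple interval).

The letter names run F→D, a span of 5 letter steps, so the interval is some kind of sixth.
F# to D## is 10 semitones. A major sixth is 9, so 10 makes it augmented.

augmented sixth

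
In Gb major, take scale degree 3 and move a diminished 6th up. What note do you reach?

Scale degree 3 of Gb major is Bb.
A diminished sixth (7 semitones) above Bb lands on the letter G, giving Gbb.

Gbb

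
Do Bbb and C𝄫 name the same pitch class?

No

Bbb is pitch class 9; Cbb is pitch class 10.
The pitch classes differ (9 vs. 10), so they are not enharmonic equivalents.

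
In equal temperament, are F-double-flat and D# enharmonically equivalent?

Yes

Fbb = pitch class 3 and D# = pitch class 3 — the same pitch class, so they are enharmonic equivalents.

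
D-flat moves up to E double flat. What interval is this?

minor second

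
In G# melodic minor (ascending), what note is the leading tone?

F##

Degree 7 takes the letter 6 steps above G, which is F.
In melodic minor (ascending), degree 7 sits 11 semitones above the tonic. G# + 11 semitones is pitch class 7, spelled on F as F##.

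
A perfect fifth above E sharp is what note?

B#

E up a perfect fifth is B, so the target letter is B.
From E#, a perfect fifth is 7 semitones up: B#.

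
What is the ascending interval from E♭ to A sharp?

The letter names run E→A, a span of 3 letter steps, so the interval is some kind of fourth.
Eb to A# is 7 semitones. A perfect fourth is 5, so 7 makes it doubly augmented.

doubly augmented fourth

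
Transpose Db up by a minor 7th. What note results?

D up a major seventh is C#, so the target letter is C.
From Db, a minor seventh is 10 semitones up: Cb.

Cb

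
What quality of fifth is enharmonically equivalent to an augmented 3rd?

An augmented third spans 5 semitones.
A fifth spanning 5 semitones is doubly diminished (the perfect fifth is 7).

doubly diminished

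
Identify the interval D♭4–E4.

augmented second

Counting letters D–E gives a second.
Db→E = 3 semitones, 1 wider than the major second (2), so augmented.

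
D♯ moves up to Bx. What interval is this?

augmented sixth

The letter names run D→B, a span of 5 letter steps, so the interval is some kind of sixth.
D# to B## is 10 semitones. A major sixth is 9, so 10 makes it augmented.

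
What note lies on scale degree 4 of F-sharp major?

Degree 4 takes the letter 3 steps above F, which is B.
In major, degree 4 sits 5 semitones above the tonic. F# + 5 semitones is pitch class 11, spelled on B as B.

B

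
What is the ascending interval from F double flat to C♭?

The letter names run F→C, a span of 4 letter steps, so the interval is some kind of fifth.
Fbb to Cb is 8 semitones. A perfect fifth is 7, so 8 makes it augmented.

augmented fifth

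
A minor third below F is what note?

A third below F lands on the letter D.
A minor third spans 3 semitones, so F moves to pitch class 2. On the letter D that is D.

D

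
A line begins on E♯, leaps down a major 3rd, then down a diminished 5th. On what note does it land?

A major third down from E# is C# (letter C, 4 semitones down).
A diminished fifth down from C# is F## (letter F, 6 semitones down).

F##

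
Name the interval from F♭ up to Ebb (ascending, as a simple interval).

minor seventh

Counting letters F–G–A–B–C–D–E gives a seventh.
Fb→Ebb = 10 semitones, 1 narrower than the major seventh (11), so minor.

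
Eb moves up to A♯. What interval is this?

doubly augmented fourth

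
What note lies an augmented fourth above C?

A fourth above C lands on the letter F.
An augmented fourth spans 6 semitones, so C moves to pitch class 6. On the letter F that is F#.

F#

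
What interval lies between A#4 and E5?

diminished fifth

Counting letters A–B–C–D–E gives a fifth.
A#→E = 6 semitones, 1 narrower than the perfect fifth (7), so diminished.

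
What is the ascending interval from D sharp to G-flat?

The letter names run D→G, a span of 3 letter steps, so the interval is some kind of fourth.
D# to Gb is 3 semitones. A perfect fourth is 5, so 3 makes it doubly diminished.

doubly diminished fourth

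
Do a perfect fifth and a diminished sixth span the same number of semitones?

Yes

A perfect fifth spans 7 semitones; a diminished sixth spans 7.
They are enharmonically equivalent.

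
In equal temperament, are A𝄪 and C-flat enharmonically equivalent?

Yes

A## is pitch class 11; Cb is pitch class 11.
All spellings map to pitch class 11, so they are enharmonically equivalent.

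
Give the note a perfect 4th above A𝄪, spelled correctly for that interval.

D##

A fourth above A lands on the letter D.
A perfect fourth spans 5 semitones, so A## moves to pitch class 4. On the letter D that is D##.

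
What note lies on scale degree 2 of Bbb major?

The Bbb major scale runs Bbb Cb Db Ebb Fb Gb Ab.
Degree 2 is Cb.

Cb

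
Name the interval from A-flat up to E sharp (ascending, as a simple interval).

The letter names run A→E, a span of 4 letter steps, so the interval is some kind of fifth.
Ab to E# is 9 semitones. A perfect fifth is 7, so 9 makes it doubly augmented.

doubly augmented fifth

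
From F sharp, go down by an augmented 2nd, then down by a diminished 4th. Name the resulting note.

B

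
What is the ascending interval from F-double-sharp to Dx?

The letter names run F→D, a span of 5 letter steps, so the interval is some kind of sixth.
F## to D## is 9 semitones. A major sixth is 9, so 9 makes it major.

major sixth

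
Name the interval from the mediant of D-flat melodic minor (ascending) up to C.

augmented fifth

The mediant of Db melodic minor (ascending) is Fb.
Fb up to C: letters F→C make it a fifth; 8 semitones makes it augmented.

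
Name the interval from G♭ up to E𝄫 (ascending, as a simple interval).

minor sixth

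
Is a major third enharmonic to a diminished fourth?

Yes

A major third spans 4 semitones; a diminished fourth spans 4.
They are enharmonically equivalent.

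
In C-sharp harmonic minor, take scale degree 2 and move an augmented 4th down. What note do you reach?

Scale degree 2 of C# harmonic minor is D#.
An augmented fourth (6 semitones) below D# lands on the letter A, giving A.

A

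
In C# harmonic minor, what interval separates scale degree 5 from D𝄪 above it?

Scale degree 5 of C# harmonic minor is G#.
G# up to D##: letters G→D make it a fifth; 8 semitones makes it augmented.

augmented fifth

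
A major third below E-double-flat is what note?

Cbb

E down a major third is C, so the target letter is C.
From Ebb, a major third is 4 semitones down: Cbb.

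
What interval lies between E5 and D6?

Counting letters E–F–G–A–B–C–D gives a seventh.
E→D = 10 semitones, 1 narrower than the major seventh (11), so minor.

minor seventh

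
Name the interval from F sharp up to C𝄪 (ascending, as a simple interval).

augmented fifth

The letter names run F→C, a span of 4 letter steps, so the interval is some kind of fifth.
F# to C## is 8 semitones. A perfect fifth is 7, so 8 makes it augmented.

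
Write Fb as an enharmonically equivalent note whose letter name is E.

Fb is pitch class 4. The letter E alone is pitch class 4.
Pitch class 4 on E needs no accidental: E.

E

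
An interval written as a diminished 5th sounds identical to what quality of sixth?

A diminished fifth spans 6 semitones.
A sixth spanning 6 semitones is doubly diminished (the major sixth is 9).

doubly diminished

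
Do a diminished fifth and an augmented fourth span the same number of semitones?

Yes

A diminished fifth spans 6 semitones; an augmented fourth spans 6.
They are enharmonically equivalent.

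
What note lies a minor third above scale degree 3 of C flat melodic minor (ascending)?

Scale degree 3 of Cb melodic minor (ascending) is Ebb.
A minor third (3 semitones) above Ebb lands on the letter G, giving Gbb.

Gbb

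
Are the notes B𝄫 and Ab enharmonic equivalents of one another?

Bbb is pitch class 9; Ab is pitch class 8.
The pitch classes differ (9 vs. 8), so they are not enharmonic equivalents.

No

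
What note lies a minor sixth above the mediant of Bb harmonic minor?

The mediant of Bb harmonic minor is Db.
A minor sixth (8 semitones) above Db lands on the letter B, giving Bbb.

Bbb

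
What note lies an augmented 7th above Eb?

E up a major seventh is D#, so the target letter is D.
From Eb, an augmented seventh is 12 semitones up: D#.

D#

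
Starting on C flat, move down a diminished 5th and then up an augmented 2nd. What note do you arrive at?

G#

A diminished fifth down from Cb is F (letter F, 6 semitones down).
An augmented second up from F is G# (letter G, 3 semitones up).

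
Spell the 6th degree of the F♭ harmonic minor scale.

Dbb

Degree 6 takes the letter 5 steps above F, which is D.
In harmonic minor, degree 6 sits 8 semitones above the tonic. Fb + 8 semitones is pitch class 0, spelled on D as Dbb.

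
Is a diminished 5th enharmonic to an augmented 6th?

A diminished fifth spans 6 semitones; an augmented sixth spans 10.
The spans differ, so they are not enharmonic equivalents.

No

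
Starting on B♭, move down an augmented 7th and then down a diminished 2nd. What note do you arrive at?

An augmented seventh down from Bb is Cbb (letter C, 12 semitones down).
A diminished second down from Cbb is Bb (letter B, 0 semitones down).

Bb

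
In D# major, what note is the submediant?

B#

Degree 6 takes the letter 5 steps above D, which is B.
In major, degree 6 sits 9 semitones above the tonic. D# + 9 semitones is pitch class 0, spelled on B as B#.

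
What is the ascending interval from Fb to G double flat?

minor second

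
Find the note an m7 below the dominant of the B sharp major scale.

G##

The dominant of B# major is F##.
A minor seventh (10 semitones) below F## lands on the letter G, giving G##.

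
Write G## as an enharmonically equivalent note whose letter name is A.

A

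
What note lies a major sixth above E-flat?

C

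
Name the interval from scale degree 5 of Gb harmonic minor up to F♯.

augmented third

Scale degree 5 of Gb harmonic minor is Db.
Db up to F#: letters D→F make it a third; 5 semitones makes it augmented.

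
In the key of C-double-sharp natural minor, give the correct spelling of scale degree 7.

Degree 7 takes the letter 6 steps above C, which is B.
In natural minor, degree 7 sits 10 semitones above the tonic. C## + 10 semitones is pitch class 0, spelled on B as B#.

B#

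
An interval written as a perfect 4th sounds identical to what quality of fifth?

A perfect fourth spans 5 semitones.
A fifth spanning 5 semitones is doubly diminished (the perfect fifth is 7).

doubly diminished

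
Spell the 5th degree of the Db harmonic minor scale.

Degree 5 takes the letter 4 steps above D, which is A.
In harmonic minor, degree 5 sits 7 semitones above the tonic. Db + 7 semitones is pitch class 8, spelled on A as Ab.

Ab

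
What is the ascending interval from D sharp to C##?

major seventh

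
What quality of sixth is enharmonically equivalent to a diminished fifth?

doubly diminished

A diminished fifth spans 6 semitones.
A sixth spanning 6 semitones is doubly diminished (the major sixth is 9).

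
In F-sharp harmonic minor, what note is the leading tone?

The F# harmonic minor scale runs F# G# A B C# D E#.
Degree 7 is E#.

E#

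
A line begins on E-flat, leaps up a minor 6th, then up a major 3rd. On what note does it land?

A minor sixth up from Eb is Cb (letter C, 8 semitones up).
A major third up from Cb is Eb (letter E, 4 semitones up).

Eb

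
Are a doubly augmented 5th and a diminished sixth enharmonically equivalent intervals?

No

A doubly augmented fifth spans 9 semitones; a diminished sixth spans 7.
The spans differ, so they are not enharmonic equivalents.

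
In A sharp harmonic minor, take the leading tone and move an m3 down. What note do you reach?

The leading tone of A# harmonic minor is G##.
A minor third (3 semitones) below G## lands on the letter E, giving E##.

E##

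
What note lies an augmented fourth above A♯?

D##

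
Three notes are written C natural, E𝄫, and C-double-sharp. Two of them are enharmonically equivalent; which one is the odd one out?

In 12-tone equal temperament, enharmonic equivalents share a pitch class. C is pitch class 0; Ebb is pitch class 2; C## is pitch class 2.
Ebb and C## share pitch class 2, while C is pitch class 0.

C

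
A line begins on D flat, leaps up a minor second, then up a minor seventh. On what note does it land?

A minor second up from Db is Ebb (letter E, 1 semitone up).
A minor seventh up from Ebb is Dbb (letter D, 10 semitones up).

Dbb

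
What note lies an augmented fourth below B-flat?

A fourth below B lands on the letter F.
An augmented fourth spans 6 semitones, so Bb moves to pitch class 4. On the letter F that is Fb.

Fb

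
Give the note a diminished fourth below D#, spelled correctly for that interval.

A##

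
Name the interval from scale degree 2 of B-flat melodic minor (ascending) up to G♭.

diminished fifth

Scale degree 2 of Bb melodic minor (ascending) is C.
C up to Gb: letters C→G make it a fifth; 6 semitones makes it diminished.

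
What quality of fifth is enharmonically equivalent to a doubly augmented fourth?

perfect

A doubly augmented fourth spans 7 semitones.
A fifth spanning 7 semitones is perfect (the perfect fifth is 7).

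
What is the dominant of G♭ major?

Degree 5 takes the letter 4 steps above G, which is D.
In major, degree 5 sits 7 semitones above the tonic. Gb + 7 semitones is pitch class 1, spelled on D as Db.

Db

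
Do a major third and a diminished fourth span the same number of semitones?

Yes

A major third spans 4 semitones; a diminished fourth spans 4.
They are enharmonically equivalent.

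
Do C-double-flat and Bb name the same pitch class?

Cbb is pitch class 10; Bb is pitch class 10.
All spellings map to pitch class 10, so they are enharmonically equivalent.

Yes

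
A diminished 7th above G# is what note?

F

A seventh above G lands on the letter F.
A diminished seventh spans 9 semitones, so G# moves to pitch class 5. On the letter F that is F.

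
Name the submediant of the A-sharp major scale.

F##

The A# major scale runs A# B# C## D# E# F## G##.
Degree 6 is F##.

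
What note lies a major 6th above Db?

Bb

A sixth above D lands on the letter B.
A major sixth spans 9 semitones, so Db moves to pitch class 10. On the letter B that is Bb.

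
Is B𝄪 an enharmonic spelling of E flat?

No

B## is pitch class 1; Eb is pitch class 3.
The pitch classes differ (1 vs. 3), so they are not enharmonic equivalents.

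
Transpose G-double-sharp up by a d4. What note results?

G up a perfect fourth is C, so the target letter is C.
From G##, a diminished fourth is 4 semitones up: C#.

C#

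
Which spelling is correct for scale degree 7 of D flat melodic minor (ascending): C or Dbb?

Each scale degree takes a distinct letter name. Degree 7 of a scale on D must use the letter C.
C and Dbb are enharmonically the same pitch, but only C uses the letter C, so it is the correct spelling here.

C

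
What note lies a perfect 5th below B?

E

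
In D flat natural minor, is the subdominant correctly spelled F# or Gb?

Each scale degree takes a distinct letter name. Degree 4 of a scale on D must use the letter G.
Gb and F# are enharmonically the same pitch, but only Gb uses the letter G, so it is the correct spelling here.

Gb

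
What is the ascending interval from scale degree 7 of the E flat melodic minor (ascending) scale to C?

minor seventh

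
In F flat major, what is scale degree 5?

The Fb major scale runs Fb Gb Ab Bbb Cb Db Eb.
Degree 5 is Cb.

Cb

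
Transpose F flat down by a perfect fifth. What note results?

F down a perfect fifth is Bb, so the target letter is B.
From Fb, a perfect fifth is 7 semitones down: Bbb.

Bbb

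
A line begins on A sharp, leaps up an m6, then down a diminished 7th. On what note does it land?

G##

A minor sixth up from A# is F# (letter F, 8 semitones up).
A diminished seventh down from F# is G## (letter G, 9 semitones down).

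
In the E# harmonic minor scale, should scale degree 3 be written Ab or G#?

Each scale degree takes a distinct letter name. Degree 3 of a scale on E must use the letter G.
G# and Ab are enharmonically the same pitch, but only G# uses the letter G, so it is the correct spelling here.

G#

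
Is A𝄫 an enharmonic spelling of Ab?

No

Two spellings are enharmonically equivalent only if they share a pitch class.
Here Abb → 7, Ab → 8; 7 ≠ 8, so they are not.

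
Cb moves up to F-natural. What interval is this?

augmented fourth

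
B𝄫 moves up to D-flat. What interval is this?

Counting letters B–C–D gives a third.
Bbb→Db = 4 semitones, exactly the major third.

major third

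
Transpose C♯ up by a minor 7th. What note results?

B

A seventh above C lands on the letter B.
A minor seventh spans 10 semitones, so C# moves to pitch class 11. On the letter B that is B.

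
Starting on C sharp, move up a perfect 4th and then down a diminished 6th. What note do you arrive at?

A##

A perfect fourth up from C# is F# (letter F, 5 semitones up).
A diminished sixth down from F# is A## (letter A, 7 semitones down).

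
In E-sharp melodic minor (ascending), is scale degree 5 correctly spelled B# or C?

Each scale degree takes a distinct letter name. Degree 5 of a scale on E must use the letter B.
B# and C are enharmonically the same pitch, but only B# uses the letter B, so it is the correct spelling here.

B#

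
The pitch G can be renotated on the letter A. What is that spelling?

Abb

Plain A sits 2 semitones above G, so on the letter A the same pitch needs a double flat: Abb.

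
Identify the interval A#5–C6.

diminished third

Counting letters A–B–C gives a third.
A#→C = 2 semitones, 2 narrower than the major third (4), so diminished.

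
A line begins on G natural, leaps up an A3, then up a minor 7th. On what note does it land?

A#

An augmented third up from G is B# (letter B, 5 semitones up).
A minor seventh up from B# is A# (letter A, 10 semitones up).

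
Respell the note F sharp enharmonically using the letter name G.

F# is pitch class 6. The letter G alone is pitch class 7.
To reach pitch class 6 from G requires an offset of -1 semitone, i.e. flat: Gb.

Gb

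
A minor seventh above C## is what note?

B#

A seventh above C lands on the letter B.
A minor seventh spans 10 semitones, so C## moves to pitch class 0. On the letter B that is B#.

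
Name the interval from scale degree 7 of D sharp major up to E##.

Scale degree 7 of D# major is C##.
C## up to E##: letters C→E make it a third; 4 semitones makes it major.

major third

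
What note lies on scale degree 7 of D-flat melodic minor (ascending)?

The Db melodic minor (ascending) scale runs Db Eb Fb Gb Ab Bb C.
Degree 7 is C.

C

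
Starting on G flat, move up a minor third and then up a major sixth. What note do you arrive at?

A minor third up from Gb is Bbb (letter B, 3 semitones up).
A major sixth up from Bbb is Gb (letter G, 9 semitones up).

Gb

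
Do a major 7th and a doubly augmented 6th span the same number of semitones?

Yes

A major seventh spans 11 semitones; a doubly augmented sixth spans 11.
They are enharmonically equivalent.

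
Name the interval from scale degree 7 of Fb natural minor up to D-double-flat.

minor seventh

Scale degree 7 of Fb natural minor is Ebb.
Ebb up to Dbb: letters E→D make it a seventh; 10 semitones makes it minor.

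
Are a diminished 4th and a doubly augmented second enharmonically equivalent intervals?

Yes

A diminished fourth spans 4 semitones; a doubly augmented second spans 4.
They are enharmonically equivalent.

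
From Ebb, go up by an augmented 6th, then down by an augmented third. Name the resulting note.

Abb

An augmented sixth up from Ebb is C (letter C, 10 semitones up).
An augmented third down from C is Abb (letter A, 5 semitones down).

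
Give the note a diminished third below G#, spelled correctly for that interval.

E##

A third below G lands on the letter E.
A diminished third spans 2 semitones, so G# moves to pitch class 6. On the letter E that is E##.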